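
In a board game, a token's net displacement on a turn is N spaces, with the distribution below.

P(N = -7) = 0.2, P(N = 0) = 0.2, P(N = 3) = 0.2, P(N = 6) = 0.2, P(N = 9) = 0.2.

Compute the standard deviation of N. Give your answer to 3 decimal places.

5.492

E[N] = (-7)(0.2) + (0)(0.2) + (3)(0.2) + (6)(0.2) + (9)(0.2) = 2.2
E[N²] = (-7)²(0.2) + (0)²(0.2) + (3)²(0.2) + (6)²(0.2) + (9)²(0.2) = 35
var(N) = E[N²] − (E[N])² = 35 − (2.2)² = 30.16
SD(N) = √30.16 ≈ 5.492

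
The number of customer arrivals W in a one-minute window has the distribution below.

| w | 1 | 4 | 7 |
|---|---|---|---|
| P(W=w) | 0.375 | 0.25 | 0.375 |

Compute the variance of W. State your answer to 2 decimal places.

E[W] = (1)(0.375) + (4)(0.25) + (7)(0.375) = 4
E[W²] = (1)²(0.375) + (4)²(0.25) + (7)²(0.375) = 22.75
Var(W) = E[W²] − (E[W])² = 22.75 − (4)² = 6.75

6.75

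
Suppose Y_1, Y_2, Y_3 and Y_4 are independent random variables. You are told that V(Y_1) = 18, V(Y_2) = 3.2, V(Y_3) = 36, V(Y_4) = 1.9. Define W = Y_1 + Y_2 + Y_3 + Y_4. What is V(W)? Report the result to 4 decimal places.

59.1000

By independence, V(W) = (1)²V(Y_1) + (1)²V(Y_2) + (1)²V(Y_3) + (1)²V(Y_4)
= (1)²·18 + (1)²·3.2 + (1)²·36 + (1)²·1.9 = 59.1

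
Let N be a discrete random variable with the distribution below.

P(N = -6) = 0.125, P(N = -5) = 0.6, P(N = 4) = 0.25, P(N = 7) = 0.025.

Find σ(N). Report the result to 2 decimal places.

E[N] = (-6)(0.125) + (-5)(0.6) + (4)(0.25) + (7)(0.025) = -2.575
E[N²] = (-6)²(0.125) + (-5)²(0.6) + (4)²(0.25) + (7)²(0.025) = 24.725
V(N) = E[N²] − (E[N])² = 24.725 − (-2.575)² = 18.094375
σ(N) = √18.094375 ≈ 4.25

4.25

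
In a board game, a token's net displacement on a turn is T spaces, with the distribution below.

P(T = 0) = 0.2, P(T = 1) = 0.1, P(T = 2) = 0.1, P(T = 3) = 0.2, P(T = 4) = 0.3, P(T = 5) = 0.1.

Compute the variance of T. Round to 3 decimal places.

E[T] = (0)(0.2) + (1)(0.1) + (2)(0.1) + (3)(0.2) + (4)(0.3) + (5)(0.1) = 2.6
E[T²] = (0)²(0.2) + (1)²(0.1) + (2)²(0.1) + (3)²(0.2) + (4)²(0.3) + (5)²(0.1) = 9.6
Var(T) = E[T²] − (E[T])² = 9.6 − (2.6)² = 2.84

2.840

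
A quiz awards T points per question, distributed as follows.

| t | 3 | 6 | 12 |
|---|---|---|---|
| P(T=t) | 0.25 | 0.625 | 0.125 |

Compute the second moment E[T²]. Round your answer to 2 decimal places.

E[T²] = (3)²(0.25) + (6)²(0.625) + (12)²(0.125) = 42.75

42.75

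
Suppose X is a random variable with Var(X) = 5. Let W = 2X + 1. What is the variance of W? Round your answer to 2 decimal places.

Var(2X + 1) = (2)²·Var(X) = 4·5 = 20

20.00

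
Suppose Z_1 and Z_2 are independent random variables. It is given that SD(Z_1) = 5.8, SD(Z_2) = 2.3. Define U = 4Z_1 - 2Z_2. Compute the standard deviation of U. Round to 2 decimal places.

Var(Z_1) = 33.64, Var(Z_2) = 5.29
By independence, Var(U) = (4)²Var(Z_1) + (-2)²Var(Z_2)
= (4)²·33.64 + (-2)²·5.29 = 559.4
SD(U) = √559.4 ≈ 23.65

23.65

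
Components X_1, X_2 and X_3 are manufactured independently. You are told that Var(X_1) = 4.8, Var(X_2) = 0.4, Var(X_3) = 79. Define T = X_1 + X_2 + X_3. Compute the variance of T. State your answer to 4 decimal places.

By independence, Var(T) = (1)²Var(X_1) + (1)²Var(X_2) + (1)²Var(X_3)
= (1)²·4.8 + (1)²·0.4 + (1)²·79 = 84.2

84.2000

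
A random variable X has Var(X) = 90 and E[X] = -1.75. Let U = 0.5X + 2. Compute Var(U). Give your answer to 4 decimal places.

Var(0.5X + 2) = (0.5)²·Var(X) = 0.25·90 = 22.5

22.5000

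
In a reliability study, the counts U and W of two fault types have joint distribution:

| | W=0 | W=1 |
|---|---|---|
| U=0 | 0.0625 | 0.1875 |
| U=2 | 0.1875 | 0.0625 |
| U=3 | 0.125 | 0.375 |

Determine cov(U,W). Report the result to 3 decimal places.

E[U] = 2,  E[W] = 0.625
E[UW] = 1.25
cov(U,W) = E[UW] − E[U]E[W] = 1.25 − (2)(0.625) = 0

0.000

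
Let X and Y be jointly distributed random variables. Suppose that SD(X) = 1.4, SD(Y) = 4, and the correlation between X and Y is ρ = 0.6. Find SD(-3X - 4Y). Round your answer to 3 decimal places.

18.822

Var(X) = (1.4)² = 1.96;  Var(Y) = (4)² = 16
Cov(X,Y) = ρ·SD(X)·SD(Y) = 0.6·1.4·4 = 3.36
Var(-3X - 4Y) = (-3)²·Var(X) + (-4)²·Var(Y) + 2·(-3)·(-4)·Cov(X,Y)
= 9·1.96 + 16·16 + 24·3.36 = 354.28
SD(-3X - 4Y) = √354.28 ≈ 18.822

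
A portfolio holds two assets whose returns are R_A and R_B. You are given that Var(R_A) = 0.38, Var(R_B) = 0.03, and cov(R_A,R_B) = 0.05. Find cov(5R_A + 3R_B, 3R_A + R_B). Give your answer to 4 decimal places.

6.4900

cov(5R_A + 3R_B, 3R_A + R_B) = (5)(3)Var(R_A) + (3)(1)Var(R_B) + [(5)(1) + (3)(3)]cov(R_A,R_B)
= 15·0.38 + 3·0.03 + 14·0.05 = 6.49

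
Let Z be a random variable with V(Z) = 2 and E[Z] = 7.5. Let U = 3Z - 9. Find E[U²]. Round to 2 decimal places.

200.25

E[3Z - 9] = 3·7.5 − 9 = 13.5
V(3Z - 9) = (3)²·2 = 18
E[U²] = V(U) + (E[U])² = 18 + (13.5)² = 200.25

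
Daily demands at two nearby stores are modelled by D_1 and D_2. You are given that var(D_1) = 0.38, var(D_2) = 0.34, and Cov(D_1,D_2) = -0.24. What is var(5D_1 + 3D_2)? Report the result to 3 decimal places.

5.360

var(5D_1 + 3D_2) = (5)²·var(D_1) + (3)²·var(D_2) + 2·(5)·(3)·Cov(D_1,D_2)
= 25·0.38 + 9·0.34 + 30·-0.24 = 5.36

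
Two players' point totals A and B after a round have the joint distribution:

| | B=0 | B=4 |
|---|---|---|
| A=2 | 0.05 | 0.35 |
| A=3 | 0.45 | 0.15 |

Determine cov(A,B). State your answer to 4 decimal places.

E[A] = 2.6,  E[B] = 2
E[AB] = 4.6
cov(A,B) = E[AB] − E[A]E[B] = 4.6 − (2.6)(2) = -0.6

-0.6000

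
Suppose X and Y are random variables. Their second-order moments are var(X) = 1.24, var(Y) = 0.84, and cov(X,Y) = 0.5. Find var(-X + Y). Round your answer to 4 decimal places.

1.0800

var(-X + Y) = (-1)²·var(X) + (1)²·var(Y) + 2·(-1)·(1)·cov(X,Y)
= 1·1.24 + 1·0.84 + -2·0.5 = 1.08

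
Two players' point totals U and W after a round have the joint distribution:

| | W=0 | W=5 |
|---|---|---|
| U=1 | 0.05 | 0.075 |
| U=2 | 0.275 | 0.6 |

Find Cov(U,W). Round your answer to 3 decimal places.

E[U] = 1.875,  E[W] = 3.375
E[UW] = 6.375
Cov(U,W) = E[UW] − E[U]E[W] = 6.375 − (1.875)(3.375) = 0.046875

0.047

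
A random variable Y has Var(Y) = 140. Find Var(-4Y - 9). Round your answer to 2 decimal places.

2240.00

Var(-4Y - 9) = (-4)²·Var(Y) = 16·140 = 2240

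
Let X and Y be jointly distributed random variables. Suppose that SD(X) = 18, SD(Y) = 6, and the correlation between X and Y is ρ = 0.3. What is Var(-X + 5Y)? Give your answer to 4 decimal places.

Var(X) = (18)² = 324;  Var(Y) = (6)² = 36
cov(X,Y) = ρ·SD(X)·SD(Y) = 0.3·18·6 = 32.4
Var(-X + 5Y) = (-1)²·Var(X) + (5)²·Var(Y) + 2·(-1)·(5)·cov(X,Y)
= 1·324 + 25·36 + -10·32.4 = 900

900.0000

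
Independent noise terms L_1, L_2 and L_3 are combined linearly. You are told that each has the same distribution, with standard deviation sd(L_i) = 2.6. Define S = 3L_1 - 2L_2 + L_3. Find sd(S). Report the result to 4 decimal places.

9.7283

Var(L_i) = (2.6)² = 6.76
By independence, Var(S) = (3)²Var(L_1) + (-2)²Var(L_2) + (1)²Var(L_3)
= (3)²·6.76 + (-2)²·6.76 + (1)²·6.76 = 94.64
sd(S) = √94.64 ≈ 9.7283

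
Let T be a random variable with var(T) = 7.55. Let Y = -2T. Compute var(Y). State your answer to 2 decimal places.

var(-2T) = (-2)²·var(T) = 4·7.55 = 30.2

30.20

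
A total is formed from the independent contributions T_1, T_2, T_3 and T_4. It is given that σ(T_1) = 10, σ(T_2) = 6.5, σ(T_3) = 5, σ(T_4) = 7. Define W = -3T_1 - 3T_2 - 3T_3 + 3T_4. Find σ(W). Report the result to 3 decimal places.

V(T_1) = 100, V(T_2) = 42.25, V(T_3) = 25, V(T_4) = 49
By independence, V(W) = (-3)²V(T_1) + (-3)²V(T_2) + (-3)²V(T_3) + (3)²V(T_4)
= (-3)²·100 + (-3)²·42.25 + (-3)²·25 + (3)²·49 = 1946.25
σ(W) = √1946.25 ≈ 44.116

44.116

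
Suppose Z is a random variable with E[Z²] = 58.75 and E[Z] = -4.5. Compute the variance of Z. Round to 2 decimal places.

Var(Z) = 58.75 − (-4.5)² = 38.5

38.50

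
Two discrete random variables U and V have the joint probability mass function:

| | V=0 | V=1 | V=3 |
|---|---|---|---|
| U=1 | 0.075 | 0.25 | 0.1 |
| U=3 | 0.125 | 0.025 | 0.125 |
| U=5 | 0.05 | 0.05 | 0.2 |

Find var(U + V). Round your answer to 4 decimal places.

E[U] = 2.75,  E[V] = 1.6,  E[UV] = 5
var(U) = 10.4 − (2.75)² = 2.8375;  var(V) = 4.15 − (1.6)² = 1.59
Cov(U,V) = 5 − (2.75)(1.6) = 0.6
var(U + V) = (1)²·2.8375 + (1)²·1.59 + 2·(1)·(1)·0.6 = 5.6275

5.6275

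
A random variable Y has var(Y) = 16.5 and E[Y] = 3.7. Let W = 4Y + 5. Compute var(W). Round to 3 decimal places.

var(4Y + 5) = (4)²·var(Y) = 16·16.5 = 264

264.000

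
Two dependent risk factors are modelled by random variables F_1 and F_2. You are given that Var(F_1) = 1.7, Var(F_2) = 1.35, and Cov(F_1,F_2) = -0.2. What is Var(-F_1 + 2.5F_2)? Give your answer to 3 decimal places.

11.138

Var(-F_1 + 2.5F_2) = (-1)²·Var(F_1) + (2.5)²·Var(F_2) + 2·(-1)·(2.5)·Cov(F_1,F_2)
= 1·1.7 + 6.25·1.35 + -5·-0.2 = 11.1375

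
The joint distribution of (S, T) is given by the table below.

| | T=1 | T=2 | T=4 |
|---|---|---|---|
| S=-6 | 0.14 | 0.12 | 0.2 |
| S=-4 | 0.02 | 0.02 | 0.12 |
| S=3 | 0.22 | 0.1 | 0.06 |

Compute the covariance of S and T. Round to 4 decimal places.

-1.8812

E[S] = -2.26,  E[T] = 2.38
E[ST] = -7.26
Cov(S,T) = E[ST] − E[S]E[T] = -7.26 − (-2.26)(2.38) = -1.8812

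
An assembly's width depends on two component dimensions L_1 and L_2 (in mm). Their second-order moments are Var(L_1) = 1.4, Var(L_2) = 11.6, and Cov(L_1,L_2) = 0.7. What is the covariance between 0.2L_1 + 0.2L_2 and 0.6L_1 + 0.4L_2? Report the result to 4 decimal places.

1.2360

Cov(0.2L_1 + 0.2L_2, 0.6L_1 + 0.4L_2) = (0.2)(0.6)Var(L_1) + (0.2)(0.4)Var(L_2) + [(0.2)(0.4) + (0.2)(0.6)]Cov(L_1,L_2)
= 0.12·1.4 + 0.08·11.6 + 0.2·0.7 = 1.236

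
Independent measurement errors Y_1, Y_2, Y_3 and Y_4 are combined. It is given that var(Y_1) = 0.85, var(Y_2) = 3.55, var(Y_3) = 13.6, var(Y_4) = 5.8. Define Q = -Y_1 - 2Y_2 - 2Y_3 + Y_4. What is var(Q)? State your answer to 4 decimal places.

75.2500

By independence, var(Q) = (-1)²var(Y_1) + (-2)²var(Y_2) + (-2)²var(Y_3) + (1)²var(Y_4)
= (-1)²·0.85 + (-2)²·3.55 + (-2)²·13.6 + (1)²·5.8 = 75.25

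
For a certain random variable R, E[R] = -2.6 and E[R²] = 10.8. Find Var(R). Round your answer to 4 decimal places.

4.0400

Var(R) = 10.8 − (-2.6)² = 4.04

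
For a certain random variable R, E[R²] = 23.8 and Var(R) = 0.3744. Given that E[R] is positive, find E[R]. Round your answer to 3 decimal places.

4.840

(E[R])² = E[R²] − Var(R) = 23.8 − 0.3744 = 23.4256
E[R] = √23.4256 = 4.84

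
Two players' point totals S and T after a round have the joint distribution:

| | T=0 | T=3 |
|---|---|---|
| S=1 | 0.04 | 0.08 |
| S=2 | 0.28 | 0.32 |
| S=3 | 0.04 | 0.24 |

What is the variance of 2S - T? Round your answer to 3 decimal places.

E[S] = 2.16,  E[T] = 1.92,  E[ST] = 4.32
Var(S) = 5.04 − (2.16)² = 0.3744;  Var(T) = 5.76 − (1.92)² = 2.0736
cov(S,T) = 4.32 − (2.16)(1.92) = 0.1728
Var(2S - T) = (2)²·0.3744 + (-1)²·2.0736 + 2·(2)·(-1)·0.1728 = 2.88

2.880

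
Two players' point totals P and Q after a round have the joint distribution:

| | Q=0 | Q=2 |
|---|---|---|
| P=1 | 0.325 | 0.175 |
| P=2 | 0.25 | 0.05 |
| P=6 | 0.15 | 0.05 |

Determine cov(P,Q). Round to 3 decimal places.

E[P] = 2.3,  E[Q] = 0.55
E[PQ] = 1.15
cov(P,Q) = E[PQ] − E[P]E[Q] = 1.15 − (2.3)(0.55) = -0.115

-0.115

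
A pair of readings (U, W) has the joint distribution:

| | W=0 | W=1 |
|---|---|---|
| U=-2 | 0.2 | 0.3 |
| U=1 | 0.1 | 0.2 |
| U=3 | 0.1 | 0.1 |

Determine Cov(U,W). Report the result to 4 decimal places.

-0.0400

E[U] = -0.1,  E[W] = 0.6
E[UW] = -0.1
Cov(U,W) = E[UW] − E[U]E[W] = -0.1 − (-0.1)(0.6) = -0.04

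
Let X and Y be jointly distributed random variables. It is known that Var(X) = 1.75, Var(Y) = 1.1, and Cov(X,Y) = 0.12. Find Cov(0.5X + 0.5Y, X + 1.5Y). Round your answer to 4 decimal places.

Cov(0.5X + 0.5Y, X + 1.5Y) = (0.5)(1)Var(X) + (0.5)(1.5)Var(Y) + [(0.5)(1.5) + (0.5)(1)]Cov(X,Y)
= 0.5·1.75 + 0.75·1.1 + 1.25·0.12 = 1.85

1.8500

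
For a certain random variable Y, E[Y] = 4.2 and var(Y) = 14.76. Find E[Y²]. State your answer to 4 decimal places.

32.4000

E[Y²] = var(Y) + (E[Y])² = 14.76 + (4.2)² = 32.4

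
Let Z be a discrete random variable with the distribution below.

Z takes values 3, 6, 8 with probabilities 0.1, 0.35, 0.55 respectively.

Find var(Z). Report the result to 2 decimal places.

E[Z] = (3)(0.1) + (6)(0.35) + (8)(0.55) = 6.8
E[Z²] = (3)²(0.1) + (6)²(0.35) + (8)²(0.55) = 48.7
var(Z) = E[Z²] − (E[Z])² = 48.7 − (6.8)² = 2.46

2.46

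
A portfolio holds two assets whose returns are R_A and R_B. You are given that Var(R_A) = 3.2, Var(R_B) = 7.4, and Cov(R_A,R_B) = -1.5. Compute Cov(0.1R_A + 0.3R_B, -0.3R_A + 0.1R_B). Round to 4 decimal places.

0.2460

Cov(0.1R_A + 0.3R_B, -0.3R_A + 0.1R_B) = (0.1)(-0.3)Var(R_A) + (0.3)(0.1)Var(R_B) + [(0.1)(0.1) + (0.3)(-0.3)]Cov(R_A,R_B)
= -0.03·3.2 + 0.03·7.4 + -0.08·-1.5 = 0.246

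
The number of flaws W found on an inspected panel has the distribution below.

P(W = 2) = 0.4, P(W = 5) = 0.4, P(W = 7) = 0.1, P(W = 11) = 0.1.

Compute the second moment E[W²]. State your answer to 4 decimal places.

E[W²] = (2)²(0.4) + (5)²(0.4) + (7)²(0.1) + (11)²(0.1) = 28.6

28.6000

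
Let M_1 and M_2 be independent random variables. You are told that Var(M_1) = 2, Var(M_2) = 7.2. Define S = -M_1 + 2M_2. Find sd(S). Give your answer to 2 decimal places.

By independence, Var(S) = (-1)²Var(M_1) + (2)²Var(M_2)
= (-1)²·2 + (2)²·7.2 = 30.8
sd(S) = √30.8 ≈ 5.55

5.55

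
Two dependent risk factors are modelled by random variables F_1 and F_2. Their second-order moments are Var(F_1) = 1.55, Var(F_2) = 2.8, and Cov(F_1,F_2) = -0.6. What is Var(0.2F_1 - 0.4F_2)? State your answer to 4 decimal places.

Var(0.2F_1 - 0.4F_2) = (0.2)²·Var(F_1) + (-0.4)²·Var(F_2) + 2·(0.2)·(-0.4)·Cov(F_1,F_2)
= 0.04·1.55 + 0.16·2.8 + -0.16·-0.6 = 0.606

0.6060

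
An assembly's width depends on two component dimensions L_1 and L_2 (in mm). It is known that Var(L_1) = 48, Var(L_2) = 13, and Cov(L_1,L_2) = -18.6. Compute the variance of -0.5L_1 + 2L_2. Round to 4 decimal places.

Var(-0.5L_1 + 2L_2) = (-0.5)²·Var(L_1) + (2)²·Var(L_2) + 2·(-0.5)·(2)·Cov(L_1,L_2)
= 0.25·48 + 4·13 + -2·-18.6 = 101.2

101.2000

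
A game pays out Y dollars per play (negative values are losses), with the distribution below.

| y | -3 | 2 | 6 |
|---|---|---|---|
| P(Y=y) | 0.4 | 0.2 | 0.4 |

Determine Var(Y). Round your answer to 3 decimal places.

E[Y] = (-3)(0.4) + (2)(0.2) + (6)(0.4) = 1.6
E[Y²] = (-3)²(0.4) + (2)²(0.2) + (6)²(0.4) = 18.8
Var(Y) = E[Y²] − (E[Y])² = 18.8 − (1.6)² = 16.24

16.240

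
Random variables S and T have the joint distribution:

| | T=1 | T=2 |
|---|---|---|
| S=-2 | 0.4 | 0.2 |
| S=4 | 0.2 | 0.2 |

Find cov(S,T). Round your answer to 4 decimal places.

E[S] = 0.4,  E[T] = 1.4
E[ST] = 0.8
cov(S,T) = E[ST] − E[S]E[T] = 0.8 − (0.4)(1.4) = 0.24

0.2400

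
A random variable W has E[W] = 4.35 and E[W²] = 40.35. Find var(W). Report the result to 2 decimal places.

21.43

var(W) = 40.35 − (4.35)² = 21.4275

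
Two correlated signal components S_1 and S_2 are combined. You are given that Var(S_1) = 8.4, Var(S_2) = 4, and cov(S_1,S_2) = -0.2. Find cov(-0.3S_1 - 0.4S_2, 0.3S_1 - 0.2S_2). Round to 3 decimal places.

cov(-0.3S_1 - 0.4S_2, 0.3S_1 - 0.2S_2) = (-0.3)(0.3)Var(S_1) + (-0.4)(-0.2)Var(S_2) + [(-0.3)(-0.2) + (-0.4)(0.3)]cov(S_1,S_2)
= -0.09·8.4 + 0.08·4 + -0.06·-0.2 = -0.424

-0.424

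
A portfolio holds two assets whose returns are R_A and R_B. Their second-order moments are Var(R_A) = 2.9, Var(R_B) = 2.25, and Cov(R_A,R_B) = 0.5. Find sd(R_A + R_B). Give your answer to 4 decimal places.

Var(R_A + R_B) = (1)²·Var(R_A) + (1)²·Var(R_B) + 2·(1)·(1)·Cov(R_A,R_B)
= 1·2.9 + 1·2.25 + 2·0.5 = 6.15
sd(R_A + R_B) = √6.15 ≈ 2.4799

2.4799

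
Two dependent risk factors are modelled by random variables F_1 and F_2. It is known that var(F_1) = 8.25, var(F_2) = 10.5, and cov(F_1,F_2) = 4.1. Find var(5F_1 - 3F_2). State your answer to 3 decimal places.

var(5F_1 - 3F_2) = (5)²·var(F_1) + (-3)²·var(F_2) + 2·(5)·(-3)·cov(F_1,F_2)
= 25·8.25 + 9·10.5 + -30·4.1 = 177.75

177.750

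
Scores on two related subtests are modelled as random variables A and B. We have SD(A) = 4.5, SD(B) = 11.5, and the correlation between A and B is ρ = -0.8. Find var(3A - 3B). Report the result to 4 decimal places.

var(A) = (4.5)² = 20.25;  var(B) = (11.5)² = 132.25
Cov(A,B) = ρ·SD(A)·SD(B) = -0.8·4.5·11.5 = -41.4
var(3A - 3B) = (3)²·var(A) + (-3)²·var(B) + 2·(3)·(-3)·Cov(A,B)
= 9·20.25 + 9·132.25 + -18·-41.4 = 2117.7

2117.7000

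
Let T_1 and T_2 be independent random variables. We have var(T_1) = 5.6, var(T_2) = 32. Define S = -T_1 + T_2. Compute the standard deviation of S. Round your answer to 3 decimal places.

By independence, var(S) = (-1)²var(T_1) + (1)²var(T_2)
= (-1)²·5.6 + (1)²·32 = 37.6
SD(S) = √37.6 ≈ 6.132

6.132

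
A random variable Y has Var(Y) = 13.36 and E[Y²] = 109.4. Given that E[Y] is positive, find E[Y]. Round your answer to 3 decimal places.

(E[Y])² = E[Y²] − Var(Y) = 109.4 − 13.36 = 96.04
E[Y] = √96.04 = 9.8

9.800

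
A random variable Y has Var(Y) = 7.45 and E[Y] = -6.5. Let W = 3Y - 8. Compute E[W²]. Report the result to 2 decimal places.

E[3Y - 8] = 3·-6.5 − 8 = -27.5
Var(3Y - 8) = (3)²·7.45 = 67.05
E[W²] = Var(W) + (E[W])² = 67.05 + (-27.5)² = 823.3

823.30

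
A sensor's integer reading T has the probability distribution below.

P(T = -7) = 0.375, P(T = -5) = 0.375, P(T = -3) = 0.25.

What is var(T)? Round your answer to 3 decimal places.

2.438

E[T] = (-7)(0.375) + (-5)(0.375) + (-3)(0.25) = -5.25
E[T²] = (-7)²(0.375) + (-5)²(0.375) + (-3)²(0.25) = 30
var(T) = E[T²] − (E[T])² = 30 − (-5.25)² = 2.4375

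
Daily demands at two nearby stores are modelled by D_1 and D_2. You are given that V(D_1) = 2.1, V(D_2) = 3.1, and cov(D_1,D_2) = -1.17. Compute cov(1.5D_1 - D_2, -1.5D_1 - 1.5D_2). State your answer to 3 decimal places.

cov(1.5D_1 - D_2, -1.5D_1 - 1.5D_2) = (1.5)(-1.5)V(D_1) + (-1)(-1.5)V(D_2) + [(1.5)(-1.5) + (-1)(-1.5)]cov(D_1,D_2)
= -2.25·2.1 + 1.5·3.1 + -0.75·-1.17 = 0.8025

0.803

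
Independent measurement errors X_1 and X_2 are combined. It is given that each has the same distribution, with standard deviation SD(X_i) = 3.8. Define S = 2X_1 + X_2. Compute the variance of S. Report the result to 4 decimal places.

72.2000

Var(X_i) = (3.8)² = 14.44
By independence, Var(S) = (2)²Var(X_1) + (1)²Var(X_2)
= (2)²·14.44 + (1)²·14.44 = 72.2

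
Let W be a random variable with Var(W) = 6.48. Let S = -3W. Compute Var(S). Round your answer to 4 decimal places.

Var(-3W) = (-3)²·Var(W) = 9·6.48 = 58.32

58.3200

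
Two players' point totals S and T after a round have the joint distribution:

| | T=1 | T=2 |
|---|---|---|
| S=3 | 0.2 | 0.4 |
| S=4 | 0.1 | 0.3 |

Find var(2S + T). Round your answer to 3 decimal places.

1.250

E[S] = 3.4,  E[T] = 1.7,  E[ST] = 5.8
var(S) = 11.8 − (3.4)² = 0.24;  var(T) = 3.1 − (1.7)² = 0.21
Cov(S,T) = 5.8 − (3.4)(1.7) = 0.02
var(2S + T) = (2)²·0.24 + (1)²·0.21 + 2·(2)·(1)·0.02 = 1.25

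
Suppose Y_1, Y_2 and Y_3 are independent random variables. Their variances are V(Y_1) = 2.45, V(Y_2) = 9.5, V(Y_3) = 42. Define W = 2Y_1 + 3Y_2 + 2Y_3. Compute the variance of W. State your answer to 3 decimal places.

By independence, V(W) = (2)²V(Y_1) + (3)²V(Y_2) + (2)²V(Y_3)
= (2)²·2.45 + (3)²·9.5 + (2)²·42 = 263.3

263.300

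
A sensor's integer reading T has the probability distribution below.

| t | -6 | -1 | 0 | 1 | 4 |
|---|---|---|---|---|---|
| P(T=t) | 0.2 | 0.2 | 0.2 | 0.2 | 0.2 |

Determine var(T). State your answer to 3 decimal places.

10.640

E[T] = (-6)(0.2) + (-1)(0.2) + (0)(0.2) + (1)(0.2) + (4)(0.2) = -0.4
E[T²] = (-6)²(0.2) + (-1)²(0.2) + (0)²(0.2) + (1)²(0.2) + (4)²(0.2) = 10.8
var(T) = E[T²] − (E[T])² = 10.8 − (-0.4)² = 10.64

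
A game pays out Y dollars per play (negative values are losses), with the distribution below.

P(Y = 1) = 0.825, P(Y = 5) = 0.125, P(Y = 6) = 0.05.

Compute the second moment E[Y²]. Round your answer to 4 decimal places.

E[Y²] = (1)²(0.825) + (5)²(0.125) + (6)²(0.05) = 5.75

5.7500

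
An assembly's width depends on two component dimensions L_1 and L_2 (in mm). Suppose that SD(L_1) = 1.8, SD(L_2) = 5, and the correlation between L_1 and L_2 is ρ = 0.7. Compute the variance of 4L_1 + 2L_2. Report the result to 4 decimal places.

252.6400

Var(L_1) = (1.8)² = 3.24;  Var(L_2) = (5)² = 25
cov(L_1,L_2) = ρ·SD(L_1)·SD(L_2) = 0.7·1.8·5 = 6.3
Var(4L_1 + 2L_2) = (4)²·Var(L_1) + (2)²·Var(L_2) + 2·(4)·(2)·cov(L_1,L_2)
= 16·3.24 + 4·25 + 16·6.3 = 252.64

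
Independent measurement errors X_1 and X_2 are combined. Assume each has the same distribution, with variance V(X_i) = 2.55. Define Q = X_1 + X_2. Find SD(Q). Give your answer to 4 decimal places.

By independence, V(Q) = (1)²V(X_1) + (1)²V(X_2)
= (1)²·2.55 + (1)²·2.55 = 5.1
SD(Q) = √5.1 ≈ 2.2583

2.2583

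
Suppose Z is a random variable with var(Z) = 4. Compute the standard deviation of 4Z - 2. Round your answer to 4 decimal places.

8.0000

var(4Z - 2) = (4)²·4 = 64
sd(4Z - 2) = √64 ≈ 8.0000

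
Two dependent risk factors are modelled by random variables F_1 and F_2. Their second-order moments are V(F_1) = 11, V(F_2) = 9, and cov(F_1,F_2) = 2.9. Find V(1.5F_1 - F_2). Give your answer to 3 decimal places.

25.050

V(1.5F_1 - F_2) = (1.5)²·V(F_1) + (-1)²·V(F_2) + 2·(1.5)·(-1)·cov(F_1,F_2)
= 2.25·11 + 1·9 + -3·2.9 = 25.05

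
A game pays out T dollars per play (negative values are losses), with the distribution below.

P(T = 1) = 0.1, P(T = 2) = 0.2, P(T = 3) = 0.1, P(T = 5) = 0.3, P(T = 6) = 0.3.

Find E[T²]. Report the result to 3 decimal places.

20.100

E[T²] = (1)²(0.1) + (2)²(0.2) + (3)²(0.1) + (5)²(0.3) + (6)²(0.3) = 20.1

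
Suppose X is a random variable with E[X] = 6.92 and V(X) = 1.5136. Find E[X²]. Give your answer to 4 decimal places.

49.4000

E[X²] = V(X) + (E[X])² = 1.5136 + (6.92)² = 49.4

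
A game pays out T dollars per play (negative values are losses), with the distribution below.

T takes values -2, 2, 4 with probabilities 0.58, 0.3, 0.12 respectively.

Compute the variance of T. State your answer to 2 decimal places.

5.43

E[T] = (-2)(0.58) + (2)(0.3) + (4)(0.12) = -0.08
E[T²] = (-2)²(0.58) + (2)²(0.3) + (4)²(0.12) = 5.44
Var(T) = E[T²] − (E[T])² = 5.44 − (-0.08)² = 5.4336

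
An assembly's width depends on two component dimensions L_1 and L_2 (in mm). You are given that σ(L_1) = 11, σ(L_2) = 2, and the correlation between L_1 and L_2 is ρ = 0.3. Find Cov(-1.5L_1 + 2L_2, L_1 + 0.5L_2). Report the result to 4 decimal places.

var(L_1) = (11)² = 121;  var(L_2) = (2)² = 4
Cov(L_1,L_2) = ρ·σ(L_1)·σ(L_2) = 0.3·11·2 = 6.6
Cov(-1.5L_1 + 2L_2, L_1 + 0.5L_2) = (-1.5)(1)var(L_1) + (2)(0.5)var(L_2) + [(-1.5)(0.5) + (2)(1)]Cov(L_1,L_2)
= -1.5·121 + 1·4 + 1.25·6.6 = -169.25

-169.2500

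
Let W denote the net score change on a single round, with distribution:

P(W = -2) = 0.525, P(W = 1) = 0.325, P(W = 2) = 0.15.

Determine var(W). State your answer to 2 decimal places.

E[W] = (-2)(0.525) + (1)(0.325) + (2)(0.15) = -0.425
E[W²] = (-2)²(0.525) + (1)²(0.325) + (2)²(0.15) = 3.025
var(W) = E[W²] − (E[W])² = 3.025 − (-0.425)² = 2.844375

2.84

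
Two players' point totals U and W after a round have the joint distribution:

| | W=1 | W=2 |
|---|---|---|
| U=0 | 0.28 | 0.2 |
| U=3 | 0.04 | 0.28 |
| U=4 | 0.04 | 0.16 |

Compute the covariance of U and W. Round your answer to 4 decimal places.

E[U] = 1.76,  E[W] = 1.64
E[UW] = 3.24
cov(U,W) = E[UW] − E[U]E[W] = 3.24 − (1.76)(1.64) = 0.3536

0.3536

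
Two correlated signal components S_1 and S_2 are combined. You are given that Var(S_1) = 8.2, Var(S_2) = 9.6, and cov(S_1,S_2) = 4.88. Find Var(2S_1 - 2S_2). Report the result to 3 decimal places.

32.160

Var(2S_1 - 2S_2) = (2)²·Var(S_1) + (-2)²·Var(S_2) + 2·(2)·(-2)·cov(S_1,S_2)
= 4·8.2 + 4·9.6 + -8·4.88 = 32.16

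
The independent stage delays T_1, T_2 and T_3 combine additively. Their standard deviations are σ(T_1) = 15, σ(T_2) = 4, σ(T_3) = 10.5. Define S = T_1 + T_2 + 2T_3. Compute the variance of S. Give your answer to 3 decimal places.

Var(T_1) = 225, Var(T_2) = 16, Var(T_3) = 110.25
By independence, Var(S) = (1)²Var(T_1) + (1)²Var(T_2) + (2)²Var(T_3)
= (1)²·225 + (1)²·16 + (2)²·110.25 = 682

682.000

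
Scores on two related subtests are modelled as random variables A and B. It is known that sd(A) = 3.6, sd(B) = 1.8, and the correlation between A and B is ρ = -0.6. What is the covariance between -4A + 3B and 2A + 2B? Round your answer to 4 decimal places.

Var(A) = (3.6)² = 12.96;  Var(B) = (1.8)² = 3.24
cov(A,B) = ρ·sd(A)·sd(B) = -0.6·3.6·1.8 = -3.888
cov(-4A + 3B, 2A + 2B) = (-4)(2)Var(A) + (3)(2)Var(B) + [(-4)(2) + (3)(2)]cov(A,B)
= -8·12.96 + 6·3.24 + -2·-3.888 = -76.464

-76.4640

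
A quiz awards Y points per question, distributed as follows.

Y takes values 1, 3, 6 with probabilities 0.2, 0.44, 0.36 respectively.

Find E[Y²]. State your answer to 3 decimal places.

17.120

E[Y²] = (1)²(0.2) + (3)²(0.44) + (6)²(0.36) = 17.12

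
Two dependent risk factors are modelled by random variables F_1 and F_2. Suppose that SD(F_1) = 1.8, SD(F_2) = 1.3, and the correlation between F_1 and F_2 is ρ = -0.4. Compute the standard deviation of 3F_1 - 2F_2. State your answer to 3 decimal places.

6.867

V(F_1) = (1.8)² = 3.24;  V(F_2) = (1.3)² = 1.69
Cov(F_1,F_2) = ρ·SD(F_1)·SD(F_2) = -0.4·1.8·1.3 = -0.936
V(3F_1 - 2F_2) = (3)²·V(F_1) + (-2)²·V(F_2) + 2·(3)·(-2)·Cov(F_1,F_2)
= 9·3.24 + 4·1.69 + -12·-0.936 = 47.152
SD(3F_1 - 2F_2) = √47.152 ≈ 6.867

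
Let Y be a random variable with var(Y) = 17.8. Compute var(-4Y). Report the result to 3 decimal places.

284.800

var(-4Y) = (-4)²·var(Y) = 16·17.8 = 284.8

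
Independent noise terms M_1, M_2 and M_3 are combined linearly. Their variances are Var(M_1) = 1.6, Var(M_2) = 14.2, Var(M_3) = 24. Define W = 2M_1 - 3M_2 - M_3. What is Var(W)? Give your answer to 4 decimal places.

158.2000

By independence, Var(W) = (2)²Var(M_1) + (-3)²Var(M_2) + (-1)²Var(M_3)
= (2)²·1.6 + (-3)²·14.2 + (-1)²·24 = 158.2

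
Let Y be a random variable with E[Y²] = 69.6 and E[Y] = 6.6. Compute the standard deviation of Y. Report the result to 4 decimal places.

Var(Y) = 69.6 − (6.6)² = 26.04
sd(Y) = √26.04 ≈ 5.1029

5.1029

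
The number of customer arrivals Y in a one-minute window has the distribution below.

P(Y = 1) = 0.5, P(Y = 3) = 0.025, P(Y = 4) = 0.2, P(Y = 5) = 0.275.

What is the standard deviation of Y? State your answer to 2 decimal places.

1.80

E[Y] = (1)(0.5) + (3)(0.025) + (4)(0.2) + (5)(0.275) = 2.75
E[Y²] = (1)²(0.5) + (3)²(0.025) + (4)²(0.2) + (5)²(0.275) = 10.8
Var(Y) = E[Y²] − (E[Y])² = 10.8 − (2.75)² = 3.2375
SD(Y) = √3.2375 ≈ 1.80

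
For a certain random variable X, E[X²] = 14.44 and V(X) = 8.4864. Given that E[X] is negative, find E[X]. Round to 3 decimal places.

(E[X])² = E[X²] − V(X) = 14.44 − 8.4864 = 5.9536
E[X] = −√5.9536 = -2.44

-2.440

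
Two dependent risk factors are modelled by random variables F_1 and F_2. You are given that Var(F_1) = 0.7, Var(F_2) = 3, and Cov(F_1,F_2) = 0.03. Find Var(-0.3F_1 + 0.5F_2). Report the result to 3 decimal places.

Var(-0.3F_1 + 0.5F_2) = (-0.3)²·Var(F_1) + (0.5)²·Var(F_2) + 2·(-0.3)·(0.5)·Cov(F_1,F_2)
= 0.09·0.7 + 0.25·3 + -0.3·0.03 = 0.804

0.804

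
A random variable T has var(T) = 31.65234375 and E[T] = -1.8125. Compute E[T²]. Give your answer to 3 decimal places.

34.938

E[T²] = var(T) + (E[T])² = 31.65234375 + (-1.8125)² = 34.9375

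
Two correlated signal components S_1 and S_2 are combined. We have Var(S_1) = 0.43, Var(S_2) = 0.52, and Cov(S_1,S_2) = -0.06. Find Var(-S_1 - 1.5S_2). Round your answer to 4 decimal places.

Var(-S_1 - 1.5S_2) = (-1)²·Var(S_1) + (-1.5)²·Var(S_2) + 2·(-1)·(-1.5)·Cov(S_1,S_2)
= 1·0.43 + 2.25·0.52 + 3·-0.06 = 1.42

1.4200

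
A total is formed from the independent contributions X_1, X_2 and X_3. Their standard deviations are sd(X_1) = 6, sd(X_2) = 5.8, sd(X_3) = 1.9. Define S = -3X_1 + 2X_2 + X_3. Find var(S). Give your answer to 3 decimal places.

462.170

var(X_1) = 36, var(X_2) = 33.64, var(X_3) = 3.61
By independence, var(S) = (-3)²var(X_1) + (2)²var(X_2) + (1)²var(X_3)
= (-3)²·36 + (2)²·33.64 + (1)²·3.61 = 462.17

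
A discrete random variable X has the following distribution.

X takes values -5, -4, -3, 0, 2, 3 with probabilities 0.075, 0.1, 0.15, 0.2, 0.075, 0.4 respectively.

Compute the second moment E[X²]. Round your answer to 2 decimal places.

8.73

E[X²] = (-5)²(0.075) + (-4)²(0.1) + (-3)²(0.15) + (0)²(0.2) + (2)²(0.075) + (3)²(0.4) = 8.725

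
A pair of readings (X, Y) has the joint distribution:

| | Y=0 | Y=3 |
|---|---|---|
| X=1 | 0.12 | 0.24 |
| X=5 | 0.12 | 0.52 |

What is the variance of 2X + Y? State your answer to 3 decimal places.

18.000

E[X] = 3.56,  E[Y] = 2.28,  E[XY] = 8.52
Var(X) = 16.36 − (3.56)² = 3.6864;  Var(Y) = 6.84 − (2.28)² = 1.6416
cov(X,Y) = 8.52 − (3.56)(2.28) = 0.4032
Var(2X + Y) = (2)²·3.6864 + (1)²·1.6416 + 2·(2)·(1)·0.4032 = 18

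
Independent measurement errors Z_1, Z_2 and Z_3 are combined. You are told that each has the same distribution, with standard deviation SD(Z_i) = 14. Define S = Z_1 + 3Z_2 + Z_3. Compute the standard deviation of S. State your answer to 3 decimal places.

Var(Z_i) = (14)² = 196
By independence, Var(S) = (1)²Var(Z_1) + (3)²Var(Z_2) + (1)²Var(Z_3)
= (1)²·196 + (3)²·196 + (1)²·196 = 2156
SD(S) = √2156 ≈ 46.433

46.433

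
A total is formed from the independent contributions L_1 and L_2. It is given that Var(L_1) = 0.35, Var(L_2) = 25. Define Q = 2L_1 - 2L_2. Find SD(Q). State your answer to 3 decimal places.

10.070

By independence, Var(Q) = (2)²Var(L_1) + (-2)²Var(L_2)
= (2)²·0.35 + (-2)²·25 = 101.4
SD(Q) = √101.4 ≈ 10.070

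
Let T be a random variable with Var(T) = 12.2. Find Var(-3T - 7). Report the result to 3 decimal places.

109.800

Var(-3T - 7) = (-3)²·Var(T) = 9·12.2 = 109.8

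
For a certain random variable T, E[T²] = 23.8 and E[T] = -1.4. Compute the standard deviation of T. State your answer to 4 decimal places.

var(T) = 23.8 − (-1.4)² = 21.84
σ(T) = √21.84 ≈ 4.6733

4.6733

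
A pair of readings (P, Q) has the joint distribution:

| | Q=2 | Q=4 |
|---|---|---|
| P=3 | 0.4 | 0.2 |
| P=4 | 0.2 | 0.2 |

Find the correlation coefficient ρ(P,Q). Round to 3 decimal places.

E[P] = 3.4,  E[Q] = 2.8
E[PQ] = 9.6
Cov(P,Q) = E[PQ] − E[P]E[Q] = 9.6 − (3.4)(2.8) = 0.08
Var(P) = 0.24,  Var(Q) = 0.96
ρ = 0.08 / √(0.24·0.96) ≈ 0.167

0.167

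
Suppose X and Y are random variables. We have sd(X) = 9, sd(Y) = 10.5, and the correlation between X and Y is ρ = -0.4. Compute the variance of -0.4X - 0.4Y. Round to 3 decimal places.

18.504

Var(X) = (9)² = 81;  Var(Y) = (10.5)² = 110.25
Cov(X,Y) = ρ·sd(X)·sd(Y) = -0.4·9·10.5 = -37.8
Var(-0.4X - 0.4Y) = (-0.4)²·Var(X) + (-0.4)²·Var(Y) + 2·(-0.4)·(-0.4)·Cov(X,Y)
= 0.16·81 + 0.16·110.25 + 0.32·-37.8 = 18.504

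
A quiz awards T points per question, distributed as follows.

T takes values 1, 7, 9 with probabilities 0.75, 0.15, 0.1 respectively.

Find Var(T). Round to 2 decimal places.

8.91

E[T] = (1)(0.75) + (7)(0.15) + (9)(0.1) = 2.7
E[T²] = (1)²(0.75) + (7)²(0.15) + (9)²(0.1) = 16.2
Var(T) = E[T²] − (E[T])² = 16.2 − (2.7)² = 8.91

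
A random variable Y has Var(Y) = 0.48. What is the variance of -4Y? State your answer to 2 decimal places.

7.68

Var(-4Y) = (-4)²·Var(Y) = 16·0.48 = 7.68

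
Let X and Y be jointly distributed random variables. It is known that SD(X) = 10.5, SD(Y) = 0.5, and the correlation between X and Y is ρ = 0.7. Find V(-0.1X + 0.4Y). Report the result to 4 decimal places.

0.8485

V(X) = (10.5)² = 110.25;  V(Y) = (0.5)² = 0.25
Cov(X,Y) = ρ·SD(X)·SD(Y) = 0.7·10.5·0.5 = 3.675
V(-0.1X + 0.4Y) = (-0.1)²·V(X) + (0.4)²·V(Y) + 2·(-0.1)·(0.4)·Cov(X,Y)
= 0.01·110.25 + 0.16·0.25 + -0.08·3.675 = 0.8485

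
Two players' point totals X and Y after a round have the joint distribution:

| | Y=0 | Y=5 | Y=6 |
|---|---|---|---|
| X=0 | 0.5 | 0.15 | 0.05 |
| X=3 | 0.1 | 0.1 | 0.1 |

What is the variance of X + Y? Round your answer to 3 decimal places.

11.648

E[X] = 0.9,  E[Y] = 2.15,  E[XY] = 3.3
V(X) = 2.7 − (0.9)² = 1.89;  V(Y) = 11.65 − (2.15)² = 7.0275
cov(X,Y) = 3.3 − (0.9)(2.15) = 1.365
V(X + Y) = (1)²·1.89 + (1)²·7.0275 + 2·(1)·(1)·1.365 = 11.6475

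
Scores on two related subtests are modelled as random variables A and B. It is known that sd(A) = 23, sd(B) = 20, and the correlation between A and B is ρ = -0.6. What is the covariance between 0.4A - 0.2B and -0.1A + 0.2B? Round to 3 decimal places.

-64.760

var(A) = (23)² = 529;  var(B) = (20)² = 400
cov(A,B) = ρ·sd(A)·sd(B) = -0.6·23·20 = -276
cov(0.4A - 0.2B, -0.1A + 0.2B) = (0.4)(-0.1)var(A) + (-0.2)(0.2)var(B) + [(0.4)(0.2) + (-0.2)(-0.1)]cov(A,B)
= -0.04·529 + -0.04·400 + 0.1·-276 = -64.76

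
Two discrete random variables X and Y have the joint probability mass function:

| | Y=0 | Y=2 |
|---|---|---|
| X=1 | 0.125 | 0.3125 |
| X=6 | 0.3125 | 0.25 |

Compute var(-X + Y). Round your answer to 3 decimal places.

8.465

E[X] = 3.8125,  E[Y] = 1.125,  E[XY] = 3.625
var(X) = 20.6875 − (3.8125)² = 6.15234375;  var(Y) = 2.25 − (1.125)² = 0.984375
Cov(X,Y) = 3.625 − (3.8125)(1.125) = -0.6640625
var(-X + Y) = (-1)²·6.15234375 + (1)²·0.984375 + 2·(-1)·(1)·-0.6640625 = 8.46484375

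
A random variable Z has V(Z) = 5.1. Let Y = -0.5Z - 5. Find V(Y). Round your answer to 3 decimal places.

1.275

V(-0.5Z - 5) = (-0.5)²·V(Z) = 0.25·5.1 = 1.275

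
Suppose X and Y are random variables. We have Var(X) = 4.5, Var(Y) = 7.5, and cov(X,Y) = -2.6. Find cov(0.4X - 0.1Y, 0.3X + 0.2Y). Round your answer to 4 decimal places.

0.2600

cov(0.4X - 0.1Y, 0.3X + 0.2Y) = (0.4)(0.3)Var(X) + (-0.1)(0.2)Var(Y) + [(0.4)(0.2) + (-0.1)(0.3)]cov(X,Y)
= 0.12·4.5 + -0.02·7.5 + 0.05·-2.6 = 0.26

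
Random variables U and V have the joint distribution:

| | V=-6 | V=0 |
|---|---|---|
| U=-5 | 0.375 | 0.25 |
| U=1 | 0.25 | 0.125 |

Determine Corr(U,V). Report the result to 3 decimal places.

-0.067

E[U] = -2.75,  E[V] = -3.75
E[UV] = 9.75
Cov(U,V) = E[UV] − E[U]E[V] = 9.75 − (-2.75)(-3.75) = -0.5625
Var(U) = 8.4375,  Var(V) = 8.4375
ρ = -0.5625 / √(8.4375·8.4375) ≈ -0.067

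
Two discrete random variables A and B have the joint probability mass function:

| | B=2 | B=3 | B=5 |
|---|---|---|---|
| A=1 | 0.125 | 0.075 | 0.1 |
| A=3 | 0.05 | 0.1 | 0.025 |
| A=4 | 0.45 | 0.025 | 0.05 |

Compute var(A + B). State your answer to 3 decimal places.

1.928

E[A] = 2.925,  E[B] = 2.725,  E[AB] = 7.45
var(A) = 10.275 − (2.925)² = 1.719375;  var(B) = 8.675 − (2.725)² = 1.249375
cov(A,B) = 7.45 − (2.925)(2.725) = -0.520625
var(A + B) = (1)²·1.719375 + (1)²·1.249375 + 2·(1)·(1)·-0.520625 = 1.9275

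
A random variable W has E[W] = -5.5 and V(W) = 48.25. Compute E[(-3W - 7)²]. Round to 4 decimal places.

524.5000

E[-3W - 7] = -3·-5.5 − 7 = 9.5
V(-3W - 7) = (-3)²·48.25 = 434.25
E[(-3W - 7)²] = V((-3W - 7)) + (E[(-3W - 7)])² = 434.25 + (9.5)² = 524.5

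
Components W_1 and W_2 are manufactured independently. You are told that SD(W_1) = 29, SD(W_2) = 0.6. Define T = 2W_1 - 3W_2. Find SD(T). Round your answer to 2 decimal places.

V(W_1) = 841, V(W_2) = 0.36
By independence, V(T) = (2)²V(W_1) + (-3)²V(W_2)
= (2)²·841 + (-3)²·0.36 = 3367.24
SD(T) = √3367.24 ≈ 58.03

58.03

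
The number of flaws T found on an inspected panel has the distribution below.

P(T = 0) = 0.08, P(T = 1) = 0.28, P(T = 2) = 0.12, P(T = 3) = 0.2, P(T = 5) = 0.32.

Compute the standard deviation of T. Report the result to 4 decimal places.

E[T] = (0)(0.08) + (1)(0.28) + (2)(0.12) + (3)(0.2) + (5)(0.32) = 2.72
E[T²] = (0)²(0.08) + (1)²(0.28) + (2)²(0.12) + (3)²(0.2) + (5)²(0.32) = 10.56
var(T) = E[T²] − (E[T])² = 10.56 − (2.72)² = 3.1616
SD(T) = √3.1616 ≈ 1.7781

1.7781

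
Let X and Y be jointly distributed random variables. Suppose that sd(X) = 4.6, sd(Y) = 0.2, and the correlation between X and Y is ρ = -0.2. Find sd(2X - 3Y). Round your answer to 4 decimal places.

Var(X) = (4.6)² = 21.16;  Var(Y) = (0.2)² = 0.04
cov(X,Y) = ρ·sd(X)·sd(Y) = -0.2·4.6·0.2 = -0.184
Var(2X - 3Y) = (2)²·Var(X) + (-3)²·Var(Y) + 2·(2)·(-3)·cov(X,Y)
= 4·21.16 + 9·0.04 + -12·-0.184 = 87.208
sd(2X - 3Y) = √87.208 ≈ 9.3385

9.3385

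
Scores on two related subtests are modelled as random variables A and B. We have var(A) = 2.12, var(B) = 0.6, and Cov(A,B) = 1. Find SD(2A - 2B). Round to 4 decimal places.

var(2A - 2B) = (2)²·var(A) + (-2)²·var(B) + 2·(2)·(-2)·Cov(A,B)
= 4·2.12 + 4·0.6 + -8·1 = 2.88
SD(2A - 2B) = √2.88 ≈ 1.6971

1.6971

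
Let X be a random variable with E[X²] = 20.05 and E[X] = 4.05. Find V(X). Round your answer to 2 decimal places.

V(X) = 20.05 − (4.05)² = 3.6475

3.65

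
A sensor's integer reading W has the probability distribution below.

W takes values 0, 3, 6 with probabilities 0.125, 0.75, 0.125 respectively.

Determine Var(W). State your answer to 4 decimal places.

E[W] = (0)(0.125) + (3)(0.75) + (6)(0.125) = 3
E[W²] = (0)²(0.125) + (3)²(0.75) + (6)²(0.125) = 11.25
Var(W) = E[W²] − (E[W])² = 11.25 − (3)² = 2.25

2.2500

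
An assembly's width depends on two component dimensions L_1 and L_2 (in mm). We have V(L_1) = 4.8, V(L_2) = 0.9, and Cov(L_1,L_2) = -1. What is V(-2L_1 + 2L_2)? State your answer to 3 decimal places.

30.800

V(-2L_1 + 2L_2) = (-2)²·V(L_1) + (2)²·V(L_2) + 2·(-2)·(2)·Cov(L_1,L_2)
= 4·4.8 + 4·0.9 + -8·-1 = 30.8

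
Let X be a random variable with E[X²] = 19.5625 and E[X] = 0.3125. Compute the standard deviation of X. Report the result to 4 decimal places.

V(X) = 19.5625 − (0.3125)² = 19.46484375
SD(X) = √19.46484375 ≈ 4.4119

4.4119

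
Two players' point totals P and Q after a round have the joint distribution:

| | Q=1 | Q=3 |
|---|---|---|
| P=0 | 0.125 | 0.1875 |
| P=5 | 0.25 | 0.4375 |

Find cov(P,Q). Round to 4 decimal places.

E[P] = 3.4375,  E[Q] = 2.25
E[PQ] = 7.8125
cov(P,Q) = E[PQ] − E[P]E[Q] = 7.8125 − (3.4375)(2.25) = 0.078125

0.0781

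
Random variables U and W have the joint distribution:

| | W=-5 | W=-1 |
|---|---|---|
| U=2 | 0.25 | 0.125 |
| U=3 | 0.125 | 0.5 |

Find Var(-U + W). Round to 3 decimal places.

3.109

E[U] = 2.625,  E[W] = -2.5,  E[UW] = -6.125
Var(U) = 7.125 − (2.625)² = 0.234375;  Var(W) = 10 − (-2.5)² = 3.75
Cov(U,W) = -6.125 − (2.625)(-2.5) = 0.4375
Var(-U + W) = (-1)²·0.234375 + (1)²·3.75 + 2·(-1)·(1)·0.4375 = 3.109375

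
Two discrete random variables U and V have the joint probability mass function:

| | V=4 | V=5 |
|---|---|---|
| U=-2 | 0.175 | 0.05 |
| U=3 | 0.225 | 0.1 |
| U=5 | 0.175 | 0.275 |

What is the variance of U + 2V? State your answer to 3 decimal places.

9.934

E[U] = 2.775,  E[V] = 4.425,  E[UV] = 12.675
var(U) = 15.075 − (2.775)² = 7.374375;  var(V) = 19.825 − (4.425)² = 0.244375
Cov(U,V) = 12.675 − (2.775)(4.425) = 0.395625
var(U + 2V) = (1)²·7.374375 + (2)²·0.244375 + 2·(1)·(2)·0.395625 = 9.934375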